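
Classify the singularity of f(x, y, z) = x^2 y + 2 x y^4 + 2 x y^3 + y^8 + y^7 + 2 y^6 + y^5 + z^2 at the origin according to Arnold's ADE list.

The Hessian of f at 0 is [[0, 0, 0], [0, 0, 0], [0, 0, 2]] with rank 1, so corank 2. A Groebner basis of the Jacobian ideal J(f) in C{x,y,z} is {x^2*y^2 - 10*x^2*y/17 + 3*x^2/17 - 4*x*y^2/17 + 7*x*y/17 + 7*y^3/17, 8*x^2*y/17 + x^2/17 + x*y^3 - 7*x*y^2/17 + 8*x*y/17 + 8*y^3/17, x*y + y^4 + y^3, x^3 + 11*x^2*y/17 - 5*x^2/17 + x*y^2/17 - 6*x*y/17 - 6*y^3/17, z}; counting standard monomials gives mu = 9. Corank 2; j^3 = x^2*y has shape L^2 M (L != M), so D-series; mu = 9 gives D_9.

D_9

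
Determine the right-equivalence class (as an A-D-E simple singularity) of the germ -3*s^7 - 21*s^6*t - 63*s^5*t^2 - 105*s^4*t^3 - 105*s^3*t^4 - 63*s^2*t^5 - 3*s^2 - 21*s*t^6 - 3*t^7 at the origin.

A_{6}

The Hessian of f at 0 is [[-6, 0], [0, 0]] with rank 1, so corank 1. A Groebner basis of the Jacobian ideal J(f) in C{s,t} is {t^6, s}; counting standard monomials gives mu = 6. Corank 1: A-series; mu = 6 gives A_6.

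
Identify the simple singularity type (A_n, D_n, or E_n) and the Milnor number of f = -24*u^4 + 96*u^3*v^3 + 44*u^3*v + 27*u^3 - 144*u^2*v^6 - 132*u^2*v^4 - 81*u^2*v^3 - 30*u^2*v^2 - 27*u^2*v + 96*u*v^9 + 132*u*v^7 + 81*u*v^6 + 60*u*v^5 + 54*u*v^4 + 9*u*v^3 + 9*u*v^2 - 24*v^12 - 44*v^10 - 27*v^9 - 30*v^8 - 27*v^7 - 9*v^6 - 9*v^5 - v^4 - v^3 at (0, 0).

Type E_7, Milnor number mu = 7.

The Hessian of f at 0 is [[0, 0], [0, 0]] with rank 0, so corank 2. A Groebner basis of the Jacobian ideal J(f) in C{u,v} is {19683*u^2/4 - 6561*u*v/2 + v^4 + 27*v^3/4 + 2187*v^2/4, u^3 - 135*u^2/4 + 45*u*v/2 - v^3/12 - 15*v^2/4, u^2*v - 243*u^2/4 + 81*u*v/2 - 7*v^3/36 - 27*v^2/4, -81*u^2 + u*v^2 + 54*u*v - 4*v^3/9 - 9*v^2}; counting standard monomials gives mu = 7. Corank 2; j^3 = (3*u - v)^3 is a perfect cube, so E-series; the 4-jet and mu = 7 give E_7.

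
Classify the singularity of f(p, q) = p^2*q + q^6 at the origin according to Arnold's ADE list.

D_{7}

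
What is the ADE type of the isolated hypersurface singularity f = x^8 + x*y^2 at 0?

The Hessian of f at 0 has rank 0. Corank 2; j^3 = x*y^2 has shape L^2 M (L != M), so D-series; mu = 9 gives D_9.

D_{9}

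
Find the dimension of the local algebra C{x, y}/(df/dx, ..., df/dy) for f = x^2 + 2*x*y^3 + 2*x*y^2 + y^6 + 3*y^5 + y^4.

The Hessian of f at 0 is [[2, 0], [0, 0]] with rank 1, so corank 1. A Groebner basis of the Jacobian ideal J(f) in C{x,y} is {x + y^3 + y^2, x^2, x*y - x - y^2}; counting standard monomials gives mu = 4. Corank 1: A-series; mu = 4 gives A_4.

4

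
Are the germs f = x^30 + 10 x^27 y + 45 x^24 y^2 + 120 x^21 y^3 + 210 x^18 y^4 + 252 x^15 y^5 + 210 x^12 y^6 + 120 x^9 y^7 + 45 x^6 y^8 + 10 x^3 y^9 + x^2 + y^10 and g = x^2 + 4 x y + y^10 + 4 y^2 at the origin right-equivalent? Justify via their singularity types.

The Hessian of f at 0 has rank 1. Corank 1: A-series; mu = 9 gives A_9. The Hessian of g at 0 has rank 1. Corank 1: A-series; mu = 9 gives A_9. Both have type A_9, hence right-equivalent.

Yes.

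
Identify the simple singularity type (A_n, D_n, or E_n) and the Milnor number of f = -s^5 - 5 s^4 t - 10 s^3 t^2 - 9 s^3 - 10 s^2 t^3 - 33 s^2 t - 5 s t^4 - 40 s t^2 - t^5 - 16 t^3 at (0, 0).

The Hessian of f at 0 is [[0, 0], [0, 0]] with rank 0, so corank 2. A Groebner basis of the Jacobian ideal J(f) in C{s,t} is {243*s*t/5 + t^4 + 324*t^2/5, s*t^2 + 4*t^3/3, s^2 + 7*s*t/3 + 4*t^2/3}; counting standard monomials gives mu = 6. Corank 2; j^3 = -(s + t)*(3*s + 4*t)^2 has shape L^2 M (L != M), so D-series; mu = 6 gives D_6.

Type D_6, Milnor number mu = 6.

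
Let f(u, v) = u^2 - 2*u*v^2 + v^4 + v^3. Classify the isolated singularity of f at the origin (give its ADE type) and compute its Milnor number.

Type A2, Milnor number mu = 2.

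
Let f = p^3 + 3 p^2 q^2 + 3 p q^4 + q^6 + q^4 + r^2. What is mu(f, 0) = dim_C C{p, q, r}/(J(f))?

6

The Hessian of f at 0 is [[0, 0, 0], [0, 0, 0], [0, 0, 2]] with rank 1, so corank 2. A Groebner basis of the Jacobian ideal J(f) in C{p,q,r} is {p^3, p^2*q, p^2/2 + p*q^2, q^3, r}; counting standard monomials gives mu = 6. Corank 2; j^3 = p^3 is a perfect cube, so E-series; the 4-jet and mu = 6 give E_6.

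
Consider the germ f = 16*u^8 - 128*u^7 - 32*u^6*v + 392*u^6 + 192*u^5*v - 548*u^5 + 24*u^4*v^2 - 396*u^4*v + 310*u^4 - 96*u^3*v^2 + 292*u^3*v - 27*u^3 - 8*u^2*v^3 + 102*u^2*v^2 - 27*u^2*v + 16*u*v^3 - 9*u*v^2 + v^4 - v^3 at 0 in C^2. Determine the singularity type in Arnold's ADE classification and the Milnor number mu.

Type E_6, Milnor number mu = 6.

The Hessian of f at 0 has rank 0. Corank 2; j^3 = -(3*u + v)^3 is a perfect cube, so E-series; the 4-jet and mu = 6 give E_6.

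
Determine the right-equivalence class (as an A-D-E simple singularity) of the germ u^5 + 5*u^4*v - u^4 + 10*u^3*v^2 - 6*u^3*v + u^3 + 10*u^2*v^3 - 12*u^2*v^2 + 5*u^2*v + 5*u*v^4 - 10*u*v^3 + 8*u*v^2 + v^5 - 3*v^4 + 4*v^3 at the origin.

D_5

The Hessian of f at 0 is [[0, 0], [0, 0]] with rank 0, so corank 2. A Groebner basis of the Jacobian ideal J(f) in C{u,v} is {u*v^2 + 2*u*v/5 + 4*v^2/5, -u*v/5 + v^3 - 2*v^2/5, u^2 + 16*u*v/5 + 12*v^2/5}; counting standard monomials gives mu = 5. Corank 2; j^3 = (u + v)*(u + 2*v)^2 has shape L^2 M (L != M), so D-series; mu = 5 gives D_5.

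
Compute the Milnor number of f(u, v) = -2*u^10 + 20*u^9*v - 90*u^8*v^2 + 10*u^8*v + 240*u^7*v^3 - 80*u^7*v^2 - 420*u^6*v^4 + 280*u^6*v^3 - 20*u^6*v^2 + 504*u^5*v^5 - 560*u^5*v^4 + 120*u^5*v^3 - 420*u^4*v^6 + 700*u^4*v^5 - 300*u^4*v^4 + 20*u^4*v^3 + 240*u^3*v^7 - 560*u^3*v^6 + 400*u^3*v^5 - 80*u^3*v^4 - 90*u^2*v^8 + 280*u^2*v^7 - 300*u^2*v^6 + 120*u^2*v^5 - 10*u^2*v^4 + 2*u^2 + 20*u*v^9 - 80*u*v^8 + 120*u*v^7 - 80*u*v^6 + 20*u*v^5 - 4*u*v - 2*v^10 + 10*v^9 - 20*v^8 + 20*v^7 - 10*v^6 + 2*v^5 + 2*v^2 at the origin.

4

The Hessian of f at 0 is [[4, -4], [-4, 4]] with rank 1, so corank 1. A Groebner basis of the Jacobian ideal J(f) in C{u,v} is {v^4, u - v}; counting standard monomials gives mu = 4. Corank 1: A-series; mu = 4 gives A_4.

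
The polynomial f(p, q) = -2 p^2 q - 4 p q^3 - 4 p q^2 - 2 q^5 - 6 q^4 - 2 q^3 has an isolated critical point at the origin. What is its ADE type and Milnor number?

Type D_5, Milnor number mu = 5.

The Hessian of f at 0 has rank 0. Corank 2; j^3 = -2*q*(p + q)^2 has shape L^2 M (L != M), so D-series; mu = 5 gives D_5.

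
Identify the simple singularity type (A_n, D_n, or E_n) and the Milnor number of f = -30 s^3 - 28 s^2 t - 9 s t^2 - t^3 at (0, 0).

The Hessian of f at 0 has rank 0. Corank 2; j^3 = -(3*s + t)*(10*s^2 + 6*s*t + t^2) splits into three distinct lines over C (the quadratic factor has nonzero discriminant), so D_4.

Type D4, Milnor number mu = 4.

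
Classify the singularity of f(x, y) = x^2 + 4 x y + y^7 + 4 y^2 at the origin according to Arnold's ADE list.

The Hessian of f at 0 has rank 1. Corank 1: A-series; mu = 6 gives A_6.

A6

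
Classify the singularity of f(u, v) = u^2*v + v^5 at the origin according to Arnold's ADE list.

The Hessian of f at 0 has rank 0. Corank 2; j^3 = u^2*v has shape L^2 M (L != M), so D-series; mu = 6 gives D_6.

D_{6}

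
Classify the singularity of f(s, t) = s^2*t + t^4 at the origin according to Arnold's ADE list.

D5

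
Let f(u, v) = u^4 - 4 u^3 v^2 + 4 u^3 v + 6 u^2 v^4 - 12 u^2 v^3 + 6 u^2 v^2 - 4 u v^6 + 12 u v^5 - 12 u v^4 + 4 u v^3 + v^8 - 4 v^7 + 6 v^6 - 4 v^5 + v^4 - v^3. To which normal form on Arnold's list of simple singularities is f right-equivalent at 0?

The Hessian of f at 0 is [[0, 0], [0, 0]] with rank 0, so corank 2. A Groebner basis of the Jacobian ideal J(f) in C{u,v} is {u^3 + 3*u^2*v, v^2}; counting standard monomials gives mu = 6. Corank 2; j^3 = -v^3 is a perfect cube, so E-series; the 4-jet and mu = 6 give E_6.

E_6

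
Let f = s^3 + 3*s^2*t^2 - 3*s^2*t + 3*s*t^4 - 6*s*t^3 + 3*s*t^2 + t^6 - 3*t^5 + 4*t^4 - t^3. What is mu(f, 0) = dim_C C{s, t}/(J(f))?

6

The Hessian of f at 0 has rank 0. Corank 2; j^3 = (s - t)^3 is a perfect cube, so E-series; the 4-jet and mu = 6 give E_6.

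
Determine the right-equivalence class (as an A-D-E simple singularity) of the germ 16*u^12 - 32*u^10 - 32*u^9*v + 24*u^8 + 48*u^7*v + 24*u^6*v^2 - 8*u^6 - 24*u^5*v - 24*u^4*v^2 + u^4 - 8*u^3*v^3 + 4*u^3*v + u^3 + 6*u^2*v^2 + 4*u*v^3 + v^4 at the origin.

The Hessian of f at 0 is [[0, 0], [0, 0]] with rank 0, so corank 2. A Groebner basis of the Jacobian ideal J(f) in C{u,v} is {v^4, u*v^2 + v^3/3, u^2}; counting standard monomials gives mu = 6. Corank 2; j^3 = u^3 is a perfect cube, so E-series; the 4-jet and mu = 6 give E_6.

E_6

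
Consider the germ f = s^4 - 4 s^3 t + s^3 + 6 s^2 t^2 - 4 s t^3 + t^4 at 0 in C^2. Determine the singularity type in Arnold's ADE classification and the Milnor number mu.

The Hessian of f at 0 has rank 0. Corank 2; j^3 = s^3 is a perfect cube, so E-series; the 4-jet and mu = 6 give E_6.

Type E_6, Milnor number mu = 6.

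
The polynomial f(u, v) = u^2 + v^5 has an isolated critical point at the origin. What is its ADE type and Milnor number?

Type A_4, Milnor number mu = 4.

The Hessian of f at 0 has rank 1. Corank 1: A-series; mu = 4 gives A_4.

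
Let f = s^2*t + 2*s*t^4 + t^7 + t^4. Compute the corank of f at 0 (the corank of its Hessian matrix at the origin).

2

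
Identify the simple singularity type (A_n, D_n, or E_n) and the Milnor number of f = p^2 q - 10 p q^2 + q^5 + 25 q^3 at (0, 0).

Type D_{6}, Milnor number mu = 6.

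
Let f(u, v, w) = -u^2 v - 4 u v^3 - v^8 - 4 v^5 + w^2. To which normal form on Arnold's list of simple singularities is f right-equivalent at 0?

The Hessian of f at 0 has rank 1. Corank 2; j^3 = -u^2*v has shape L^2 M (L != M), so D-series; mu = 9 gives D_9.

D_9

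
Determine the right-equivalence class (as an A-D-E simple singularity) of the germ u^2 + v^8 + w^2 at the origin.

A_7

The Hessian of f at 0 is [[2, 0, 0], [0, 0, 0], [0, 0, 2]] with rank 2, so corank 1. A Groebner basis of the Jacobian ideal J(f) in C{u,v,w} is {v^7, u, w}; counting standard monomials gives mu = 7. Corank 1: A-series; mu = 7 gives A_7.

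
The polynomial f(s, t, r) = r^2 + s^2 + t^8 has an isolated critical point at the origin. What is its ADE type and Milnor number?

Type A7, Milnor number mu = 7.

The Hessian of f at 0 has rank 2. Corank 1: A-series; mu = 7 gives A_7.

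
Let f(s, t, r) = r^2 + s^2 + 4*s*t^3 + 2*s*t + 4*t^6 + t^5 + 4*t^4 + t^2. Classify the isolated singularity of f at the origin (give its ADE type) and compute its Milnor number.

Type A_{4}, Milnor number mu = 4.

The Hessian of f at 0 is [[2, 2, 0], [2, 2, 0], [0, 0, 2]] with rank 2, so corank 1. A Groebner basis of the Jacobian ideal J(f) in C{s,t,r} is {s/2 + t^3 + t/2, s^2 - t^2, s*t + t^2, r}; counting standard monomials gives mu = 4. Corank 1: A-series; mu = 4 gives A_4.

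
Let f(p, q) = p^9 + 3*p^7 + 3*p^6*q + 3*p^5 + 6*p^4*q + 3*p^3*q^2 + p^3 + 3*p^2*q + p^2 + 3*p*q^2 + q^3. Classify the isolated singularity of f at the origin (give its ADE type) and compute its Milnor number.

The Hessian of f at 0 is [[2, 0], [0, 0]] with rank 1, so corank 1. A Groebner basis of the Jacobian ideal J(f) in C{p,q} is {q^2, p}; counting standard monomials gives mu = 2. Corank 1: A-series; mu = 2 gives A_2.

Type A_{2}, Milnor number mu = 2.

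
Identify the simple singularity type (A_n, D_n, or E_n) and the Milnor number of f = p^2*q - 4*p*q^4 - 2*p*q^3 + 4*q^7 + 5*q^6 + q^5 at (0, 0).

The Hessian of f at 0 has rank 0. Corank 2; j^3 = p^2*q has shape L^2 M (L != M), so D-series; mu = 7 gives D_7.

Type D_7, Milnor number mu = 7.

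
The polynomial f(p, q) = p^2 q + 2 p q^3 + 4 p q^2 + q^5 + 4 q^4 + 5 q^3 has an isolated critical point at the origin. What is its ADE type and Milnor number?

Type D_4, Milnor number mu = 4.

The Hessian of f at 0 has rank 0. Corank 2; j^3 = q*(p^2 + 4*p*q + 5*q^2) splits into three distinct lines over C (the quadratic factor has nonzero discriminant), so D_4.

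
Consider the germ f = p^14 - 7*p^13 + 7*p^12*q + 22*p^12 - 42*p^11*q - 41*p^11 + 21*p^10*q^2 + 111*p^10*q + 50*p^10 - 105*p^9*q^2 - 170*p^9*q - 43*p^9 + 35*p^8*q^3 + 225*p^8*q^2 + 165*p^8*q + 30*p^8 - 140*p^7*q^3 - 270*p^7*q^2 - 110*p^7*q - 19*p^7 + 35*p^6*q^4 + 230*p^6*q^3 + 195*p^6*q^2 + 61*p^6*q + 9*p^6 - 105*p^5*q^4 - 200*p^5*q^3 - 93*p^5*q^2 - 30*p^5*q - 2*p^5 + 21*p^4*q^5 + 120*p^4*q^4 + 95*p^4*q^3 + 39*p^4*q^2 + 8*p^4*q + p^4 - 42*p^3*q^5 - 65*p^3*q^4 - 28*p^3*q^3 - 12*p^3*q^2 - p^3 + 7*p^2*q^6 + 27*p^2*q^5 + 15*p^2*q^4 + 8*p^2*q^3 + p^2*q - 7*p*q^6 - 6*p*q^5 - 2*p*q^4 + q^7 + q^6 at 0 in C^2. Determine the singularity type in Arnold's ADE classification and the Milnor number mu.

Type D_{7}, Milnor number mu = 7.

The Hessian of f at 0 has rank 0. Corank 2; j^3 = -p^2*(p - q) has shape L^2 M (L != M), so D-series; mu = 7 gives D_7.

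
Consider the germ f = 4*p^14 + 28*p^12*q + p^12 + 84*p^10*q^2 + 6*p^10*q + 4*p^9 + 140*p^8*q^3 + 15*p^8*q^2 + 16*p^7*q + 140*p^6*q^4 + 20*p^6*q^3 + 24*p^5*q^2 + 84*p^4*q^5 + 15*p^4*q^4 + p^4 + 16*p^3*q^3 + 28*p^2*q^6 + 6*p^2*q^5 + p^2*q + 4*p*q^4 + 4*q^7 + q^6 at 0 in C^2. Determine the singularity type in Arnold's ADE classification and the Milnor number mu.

The Hessian of f at 0 has rank 0. Corank 2; j^3 = p^2*q has shape L^2 M (L != M), so D-series; mu = 7 gives D_7.

Type D_7, Milnor number mu = 7.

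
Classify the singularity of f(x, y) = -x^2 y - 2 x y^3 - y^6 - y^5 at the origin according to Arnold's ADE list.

The Hessian of f at 0 is [[0, 0], [0, 0]] with rank 0, so corank 2. A Groebner basis of the Jacobian ideal J(f) in C{x,y} is {x^3, x^2*y + x^2/6 + x*y^2/6, x*y + y^3}; counting standard monomials gives mu = 7. Corank 2; j^3 = -x^2*y has shape L^2 M (L != M), so D-series; mu = 7 gives D_7.

D7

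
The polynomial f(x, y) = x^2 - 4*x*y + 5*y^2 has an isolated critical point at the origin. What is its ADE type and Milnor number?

Type A1, Milnor number mu = 1.

The Hessian of f at 0 has rank 2. Corank 0: nondegenerate Morse point, so A_1.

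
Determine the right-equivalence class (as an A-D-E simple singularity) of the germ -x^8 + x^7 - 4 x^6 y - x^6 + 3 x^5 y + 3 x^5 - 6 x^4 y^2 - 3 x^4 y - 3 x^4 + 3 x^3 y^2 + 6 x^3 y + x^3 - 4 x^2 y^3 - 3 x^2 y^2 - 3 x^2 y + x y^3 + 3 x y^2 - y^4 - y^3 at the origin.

E_{7}

The Hessian of f at 0 has rank 0. Corank 2; j^3 = (x - y)^3 is a perfect cube, so E-series; the 4-jet and mu = 7 give E_7.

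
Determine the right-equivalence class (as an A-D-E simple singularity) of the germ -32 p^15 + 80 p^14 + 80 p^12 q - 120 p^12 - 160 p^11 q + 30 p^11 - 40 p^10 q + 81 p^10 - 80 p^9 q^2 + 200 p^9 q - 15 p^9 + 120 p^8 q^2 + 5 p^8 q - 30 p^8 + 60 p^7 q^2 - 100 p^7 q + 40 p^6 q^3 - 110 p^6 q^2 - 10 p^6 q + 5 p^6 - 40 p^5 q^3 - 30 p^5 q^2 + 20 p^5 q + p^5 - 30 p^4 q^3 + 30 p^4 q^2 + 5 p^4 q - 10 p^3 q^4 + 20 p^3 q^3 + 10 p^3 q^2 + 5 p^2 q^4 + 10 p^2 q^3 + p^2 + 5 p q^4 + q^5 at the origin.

The Hessian of f at 0 has rank 1. Corank 1: A-series; mu = 4 gives A_4.

A_{4}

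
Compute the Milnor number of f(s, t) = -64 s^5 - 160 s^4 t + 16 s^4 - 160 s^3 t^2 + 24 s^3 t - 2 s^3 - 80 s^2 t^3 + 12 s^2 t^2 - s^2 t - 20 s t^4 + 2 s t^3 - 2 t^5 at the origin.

6

The Hessian of f at 0 is [[0, 0], [0, 0]] with rank 0, so corank 2. A Groebner basis of the Jacobian ideal J(f) in C{s,t} is {s^3, s^2*t, s^2/4 + s*t^2, -7*s^2/2 - s*t + t^3}; counting standard monomials gives mu = 6. Corank 2; j^3 = -s^2*(2*s + t) has shape L^2 M (L != M), so D-series; mu = 6 gives D_6.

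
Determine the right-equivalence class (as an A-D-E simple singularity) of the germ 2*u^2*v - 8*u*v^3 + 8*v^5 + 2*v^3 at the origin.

D_4

The Hessian of f at 0 has rank 0. Corank 2; j^3 = 2*v*(u^2 + v^2) splits into three distinct lines over C (the quadratic factor has nonzero discriminant), so D_4.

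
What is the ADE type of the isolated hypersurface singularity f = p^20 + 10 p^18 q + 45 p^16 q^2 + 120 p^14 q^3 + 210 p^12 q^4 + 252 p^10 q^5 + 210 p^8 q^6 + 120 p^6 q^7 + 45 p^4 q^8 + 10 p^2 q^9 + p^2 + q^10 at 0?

A9

The Hessian of f at 0 is [[2, 0], [0, 0]] with rank 1, so corank 1. A Groebner basis of the Jacobian ideal J(f) in C{p,q} is {q^9, p}; counting standard monomials gives mu = 9. Corank 1: A-series; mu = 9 gives A_9.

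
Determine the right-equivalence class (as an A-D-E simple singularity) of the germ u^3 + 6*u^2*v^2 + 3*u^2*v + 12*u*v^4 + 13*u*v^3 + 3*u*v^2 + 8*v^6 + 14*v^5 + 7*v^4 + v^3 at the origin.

E7

The Hessian of f at 0 is [[0, 0], [0, 0]] with rank 0, so corank 2. A Groebner basis of the Jacobian ideal J(f) in C{u,v} is {-u^2/4 - u*v/2 + v^4 - v^3/12 - v^2/4, u^3 + 5*u^2/4 + 5*u*v/2 + 17*v^3/12 + 5*v^2/4, u^2*v - 11*u^2/12 - 11*u*v/6 - 47*v^3/36 - 11*v^2/12, u^2/2 + u*v^2 + u*v + 7*v^3/6 + v^2/2}; counting standard monomials gives mu = 7. Corank 2; j^3 = (u + v)^3 is a perfect cube, so E-series; the 4-jet and mu = 7 give E_7.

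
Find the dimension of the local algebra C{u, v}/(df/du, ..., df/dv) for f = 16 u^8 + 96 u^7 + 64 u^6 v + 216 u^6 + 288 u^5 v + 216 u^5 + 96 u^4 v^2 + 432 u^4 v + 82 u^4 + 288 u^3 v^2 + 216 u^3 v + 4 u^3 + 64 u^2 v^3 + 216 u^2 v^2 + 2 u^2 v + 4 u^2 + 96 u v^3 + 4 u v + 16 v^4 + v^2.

3

The Hessian of f at 0 has rank 1. Corank 1: A-series; mu = 3 gives A_3.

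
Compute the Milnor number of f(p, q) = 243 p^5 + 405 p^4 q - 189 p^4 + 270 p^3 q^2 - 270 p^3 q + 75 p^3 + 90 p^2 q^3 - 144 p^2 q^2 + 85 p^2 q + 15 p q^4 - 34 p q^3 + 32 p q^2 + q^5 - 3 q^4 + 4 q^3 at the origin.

5

The Hessian of f at 0 has rank 0. Corank 2; j^3 = (3*p + q)*(5*p + 2*q)^2 has shape L^2 M (L != M), so D-series; mu = 5 gives D_5.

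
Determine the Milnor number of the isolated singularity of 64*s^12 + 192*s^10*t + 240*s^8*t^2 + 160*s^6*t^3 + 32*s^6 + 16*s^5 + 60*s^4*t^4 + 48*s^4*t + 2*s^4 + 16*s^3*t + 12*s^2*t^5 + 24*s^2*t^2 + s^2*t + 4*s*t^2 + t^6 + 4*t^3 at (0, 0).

The Hessian of f at 0 has rank 0. Corank 2; j^3 = t*(s + 2*t)^2 has shape L^2 M (L != M), so D-series; mu = 7 gives D_7.

7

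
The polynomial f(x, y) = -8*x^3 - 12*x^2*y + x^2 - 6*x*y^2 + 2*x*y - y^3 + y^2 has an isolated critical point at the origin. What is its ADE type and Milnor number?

Type A_{2}, Milnor number mu = 2.

The Hessian of f at 0 has rank 1. Corank 1: A-series; mu = 2 gives A_2.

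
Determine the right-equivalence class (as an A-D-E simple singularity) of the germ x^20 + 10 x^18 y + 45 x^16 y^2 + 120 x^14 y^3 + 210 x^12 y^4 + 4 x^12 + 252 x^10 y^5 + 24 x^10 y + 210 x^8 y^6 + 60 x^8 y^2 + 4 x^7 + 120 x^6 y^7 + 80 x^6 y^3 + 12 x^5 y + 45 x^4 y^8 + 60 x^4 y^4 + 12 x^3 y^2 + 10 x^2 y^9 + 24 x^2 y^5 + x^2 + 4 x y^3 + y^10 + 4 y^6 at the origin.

A_{9}

The Hessian of f at 0 has rank 1. Corank 1: A-series; mu = 9 gives A_9.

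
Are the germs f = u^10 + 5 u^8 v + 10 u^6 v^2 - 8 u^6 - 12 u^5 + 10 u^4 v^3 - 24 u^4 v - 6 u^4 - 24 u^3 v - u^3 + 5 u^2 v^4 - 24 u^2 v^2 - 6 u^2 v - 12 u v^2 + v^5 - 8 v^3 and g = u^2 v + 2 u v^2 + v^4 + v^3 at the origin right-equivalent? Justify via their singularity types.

The Hessian of f at 0 has rank 0. Corank 2; j^3 = -(u + 2*v)^3 is a perfect cube, so E-series; the 5-jet and mu = 8 give E_8. The Hessian of g at 0 has rank 0. Corank 2; j^3 = v*(u + v)^2 has shape L^2 M (L != M), so D-series; mu = 5 gives D_5. f is E_8 but g is D_5, hence not right-equivalent.

No.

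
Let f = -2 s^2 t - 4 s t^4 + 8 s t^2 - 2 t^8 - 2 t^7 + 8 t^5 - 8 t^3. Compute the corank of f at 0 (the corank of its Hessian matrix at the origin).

2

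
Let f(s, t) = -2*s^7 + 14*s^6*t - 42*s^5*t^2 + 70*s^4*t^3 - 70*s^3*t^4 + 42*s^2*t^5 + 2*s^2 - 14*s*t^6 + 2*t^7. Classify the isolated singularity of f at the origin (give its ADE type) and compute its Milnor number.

Type A_6, Milnor number mu = 6.

The Hessian of f at 0 has rank 1. Corank 1: A-series; mu = 6 gives A_6.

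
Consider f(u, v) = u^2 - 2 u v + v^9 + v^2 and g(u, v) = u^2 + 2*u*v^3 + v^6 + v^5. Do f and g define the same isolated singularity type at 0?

No.

The Hessian of f at 0 is [[2, -2], [-2, 2]] with rank 1, so corank 1. A Groebner basis of the Jacobian ideal J(f) in C{u,v} is {v^8, u - v}; counting standard monomials gives mu = 8. Corank 1: A-series; mu = 8 gives A_8. The Hessian of g at 0 is [[2, 0], [0, 0]] with rank 1, so corank 1. A Groebner basis of the Jacobian ideal J(g) in C{u,v} is {u + v^3, u^2, u*v}; counting standard monomials gives mu = 4. Corank 1: A-series; mu = 4 gives A_4. f is A_8 but g is A_4, hence not right-equivalent.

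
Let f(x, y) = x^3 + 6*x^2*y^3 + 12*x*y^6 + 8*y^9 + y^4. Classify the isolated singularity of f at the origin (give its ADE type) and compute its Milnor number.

Type E6, Milnor number mu = 6.

The Hessian of f at 0 has rank 0. Corank 2; j^3 = x^3 is a perfect cube, so E-series; the 4-jet and mu = 6 give E_6.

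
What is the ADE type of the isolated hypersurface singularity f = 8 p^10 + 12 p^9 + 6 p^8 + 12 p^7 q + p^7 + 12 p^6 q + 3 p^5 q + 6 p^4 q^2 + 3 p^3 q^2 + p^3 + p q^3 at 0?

E_7

The Hessian of f at 0 is [[0, 0], [0, 0]] with rank 0, so corank 2. A Groebner basis of the Jacobian ideal J(f) in C{p,q} is {p^3, p*q^2, 3*p^2 + q^3}; counting standard monomials gives mu = 7. Corank 2; j^3 = p^3 is a perfect cube, so E-series; the 4-jet and mu = 7 give E_7.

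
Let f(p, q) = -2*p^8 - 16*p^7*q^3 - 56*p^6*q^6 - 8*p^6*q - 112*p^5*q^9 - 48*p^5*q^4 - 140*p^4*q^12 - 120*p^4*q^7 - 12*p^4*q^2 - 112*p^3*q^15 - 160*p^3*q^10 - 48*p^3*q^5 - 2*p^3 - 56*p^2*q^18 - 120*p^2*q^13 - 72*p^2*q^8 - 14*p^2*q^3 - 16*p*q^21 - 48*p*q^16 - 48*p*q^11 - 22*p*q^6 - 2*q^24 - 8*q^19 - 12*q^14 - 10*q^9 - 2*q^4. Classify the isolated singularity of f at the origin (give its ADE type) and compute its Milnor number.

Type E_{6}, Milnor number mu = 6.

The Hessian of f at 0 has rank 0. Corank 2; j^3 = -2*p^3 is a perfect cube, so E-series; the 4-jet and mu = 6 give E_6.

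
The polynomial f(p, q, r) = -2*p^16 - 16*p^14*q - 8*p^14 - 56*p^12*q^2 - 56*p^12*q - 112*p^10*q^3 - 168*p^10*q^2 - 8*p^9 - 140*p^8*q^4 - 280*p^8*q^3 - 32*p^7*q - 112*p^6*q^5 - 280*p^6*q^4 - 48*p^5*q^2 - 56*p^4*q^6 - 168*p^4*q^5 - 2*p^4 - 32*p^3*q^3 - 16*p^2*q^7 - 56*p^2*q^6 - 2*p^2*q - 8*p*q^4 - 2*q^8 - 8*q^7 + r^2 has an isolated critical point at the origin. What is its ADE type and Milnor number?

Type D9, Milnor number mu = 9.

The Hessian of f at 0 is [[0, 0, 0], [0, 0, 0], [0, 0, 2]] with rank 1, so corank 2. A Groebner basis of the Jacobian ideal J(f) in C{p,q,r} is {p^2*q^2, p^2*q + p^2/2 + p*q^3, p*q/2 + q^4, p^3, r}; counting standard monomials gives mu = 9. Corank 2; j^3 = -2*p^2*q has shape L^2 M (L != M), so D-series; mu = 9 gives D_9.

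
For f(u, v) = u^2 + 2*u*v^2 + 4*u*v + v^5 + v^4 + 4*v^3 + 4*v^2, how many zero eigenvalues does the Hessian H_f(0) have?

1

The Hessian at 0 is [[2, 4], [4, 8]] of rank 1; hence corank 1.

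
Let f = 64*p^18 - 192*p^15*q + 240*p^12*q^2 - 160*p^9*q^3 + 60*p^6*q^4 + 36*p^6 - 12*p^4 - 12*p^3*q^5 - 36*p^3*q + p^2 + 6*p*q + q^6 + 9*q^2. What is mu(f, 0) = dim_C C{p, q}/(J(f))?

The Hessian of f at 0 is [[2, 6], [6, 18]] with rank 1, so corank 1. A Groebner basis of the Jacobian ideal J(f) in C{p,q} is {p*q^2 - p/54 - q/18, p/162 + q^3 + q/54, p^2 + 6*p*q + 9*q^2}; counting standard monomials gives mu = 5. Corank 1: A-series; mu = 5 gives A_5.

5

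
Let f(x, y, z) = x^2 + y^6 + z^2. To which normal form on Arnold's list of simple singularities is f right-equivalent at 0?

A_{5}

The Hessian of f at 0 is [[2, 0, 0], [0, 0, 0], [0, 0, 2]] with rank 2, so corank 1. A Groebner basis of the Jacobian ideal J(f) in C{x,y,z} is {y^5, x, z}; counting standard monomials gives mu = 5. Corank 1: A-series; mu = 5 gives A_5.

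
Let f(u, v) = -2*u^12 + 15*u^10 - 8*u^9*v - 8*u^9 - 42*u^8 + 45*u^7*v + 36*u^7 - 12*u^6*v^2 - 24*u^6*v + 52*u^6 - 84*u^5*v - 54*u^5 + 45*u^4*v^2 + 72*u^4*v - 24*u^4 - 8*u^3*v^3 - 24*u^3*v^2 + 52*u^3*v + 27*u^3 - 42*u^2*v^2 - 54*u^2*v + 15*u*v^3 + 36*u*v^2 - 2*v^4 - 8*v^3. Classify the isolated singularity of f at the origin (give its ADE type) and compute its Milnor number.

Type E_7, Milnor number mu = 7.

The Hessian of f at 0 has rank 0. Corank 2; j^3 = (3*u - 2*v)^3 is a perfect cube, so E-series; the 4-jet and mu = 7 give E_7.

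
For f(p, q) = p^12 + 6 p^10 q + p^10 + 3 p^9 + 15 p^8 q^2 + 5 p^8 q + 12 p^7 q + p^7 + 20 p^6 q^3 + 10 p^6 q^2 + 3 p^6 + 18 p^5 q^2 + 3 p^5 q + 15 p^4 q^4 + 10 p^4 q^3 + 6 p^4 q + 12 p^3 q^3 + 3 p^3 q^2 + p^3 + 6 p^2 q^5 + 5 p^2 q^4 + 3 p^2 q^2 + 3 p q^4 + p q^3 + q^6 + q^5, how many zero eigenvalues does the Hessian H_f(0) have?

2

The Hessian at 0 is [[0, 0], [0, 0]] of rank 0; hence corank 2.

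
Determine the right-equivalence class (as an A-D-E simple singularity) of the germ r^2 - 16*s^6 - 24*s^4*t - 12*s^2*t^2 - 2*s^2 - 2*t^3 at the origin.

A_{2}

The Hessian of f at 0 has rank 2. Corank 1: A-series; mu = 2 gives A_2.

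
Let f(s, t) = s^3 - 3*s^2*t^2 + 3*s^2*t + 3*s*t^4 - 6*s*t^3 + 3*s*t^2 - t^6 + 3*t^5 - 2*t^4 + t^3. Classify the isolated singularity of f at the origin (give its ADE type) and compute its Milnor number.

The Hessian of f at 0 is [[0, 0], [0, 0]] with rank 0, so corank 2. A Groebner basis of the Jacobian ideal J(f) in C{s,t} is {s^3 - 3*s^2/2 - 3*s*t - 3*t^2/2, s^2*t + s^2 + 2*s*t + t^2, -s^2/2 + s*t^2 - s*t - t^2/2, t^3}; counting standard monomials gives mu = 6. Corank 2; j^3 = (s + t)^3 is a perfect cube, so E-series; the 4-jet and mu = 6 give E_6.

Type E_6, Milnor number mu = 6.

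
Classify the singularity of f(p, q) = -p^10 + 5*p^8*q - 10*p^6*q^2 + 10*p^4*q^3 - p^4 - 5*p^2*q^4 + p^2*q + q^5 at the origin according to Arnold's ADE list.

D_{6}

The Hessian of f at 0 has rank 0. Corank 2; j^3 = p^2*q has shape L^2 M (L != M), so D-series; mu = 6 gives D_6.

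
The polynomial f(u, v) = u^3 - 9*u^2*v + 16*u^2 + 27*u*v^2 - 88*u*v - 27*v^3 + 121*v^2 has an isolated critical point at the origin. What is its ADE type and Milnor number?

Type A_2, Milnor number mu = 2.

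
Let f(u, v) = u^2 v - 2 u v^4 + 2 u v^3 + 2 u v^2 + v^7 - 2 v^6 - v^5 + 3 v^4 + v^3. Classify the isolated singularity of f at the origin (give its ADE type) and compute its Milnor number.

Type D_5, Milnor number mu = 5.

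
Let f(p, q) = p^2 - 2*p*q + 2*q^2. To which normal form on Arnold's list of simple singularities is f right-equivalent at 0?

The Hessian of f at 0 is [[2, -2], [-2, 4]] with rank 2, so corank 0. A Groebner basis of the Jacobian ideal J(f) in C{p,q} is {p, q}; counting standard monomials gives mu = 1. Corank 0: nondegenerate Morse point, so A_1.

A1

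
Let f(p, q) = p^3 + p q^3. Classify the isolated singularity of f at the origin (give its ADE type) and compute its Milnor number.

The Hessian of f at 0 has rank 0. Corank 2; j^3 = p^3 is a perfect cube, so E-series; the 4-jet and mu = 7 give E_7.

Type E_7, Milnor number mu = 7.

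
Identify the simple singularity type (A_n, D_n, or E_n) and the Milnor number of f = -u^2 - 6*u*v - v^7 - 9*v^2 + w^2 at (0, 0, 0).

The Hessian of f at 0 has rank 2. Corank 1: A-series; mu = 6 gives A_6.

Type A6, Milnor number mu = 6.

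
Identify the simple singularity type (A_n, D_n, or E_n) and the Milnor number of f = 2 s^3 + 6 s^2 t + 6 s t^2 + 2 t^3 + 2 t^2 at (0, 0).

Type A_2, Milnor number mu = 2.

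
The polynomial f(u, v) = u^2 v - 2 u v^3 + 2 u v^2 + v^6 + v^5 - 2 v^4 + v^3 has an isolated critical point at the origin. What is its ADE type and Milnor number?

Type D7, Milnor number mu = 7.

The Hessian of f at 0 has rank 0. Corank 2; j^3 = v*(u + v)^2 has shape L^2 M (L != M), so D-series; mu = 7 gives D_7.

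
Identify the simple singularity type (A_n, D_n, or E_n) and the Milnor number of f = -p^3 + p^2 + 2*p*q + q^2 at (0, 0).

Type A2, Milnor number mu = 2.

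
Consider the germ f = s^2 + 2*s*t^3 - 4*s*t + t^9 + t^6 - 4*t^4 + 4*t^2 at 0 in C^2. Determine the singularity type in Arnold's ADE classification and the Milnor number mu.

The Hessian of f at 0 has rank 1. Corank 1: A-series; mu = 8 gives A_8.

Type A_8, Milnor number mu = 8.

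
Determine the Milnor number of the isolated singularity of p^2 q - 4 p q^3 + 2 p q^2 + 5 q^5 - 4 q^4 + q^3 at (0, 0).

6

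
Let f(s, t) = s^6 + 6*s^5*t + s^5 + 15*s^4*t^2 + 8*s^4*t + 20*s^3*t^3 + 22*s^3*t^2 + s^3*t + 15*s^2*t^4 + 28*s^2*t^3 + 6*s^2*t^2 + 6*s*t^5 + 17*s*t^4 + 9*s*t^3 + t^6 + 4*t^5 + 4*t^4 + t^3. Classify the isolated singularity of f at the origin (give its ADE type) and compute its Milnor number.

Type E7, Milnor number mu = 7.

The Hessian of f at 0 has rank 0. Corank 2; j^3 = t^3 is a perfect cube, so E-series; the 4-jet and mu = 7 give E_7.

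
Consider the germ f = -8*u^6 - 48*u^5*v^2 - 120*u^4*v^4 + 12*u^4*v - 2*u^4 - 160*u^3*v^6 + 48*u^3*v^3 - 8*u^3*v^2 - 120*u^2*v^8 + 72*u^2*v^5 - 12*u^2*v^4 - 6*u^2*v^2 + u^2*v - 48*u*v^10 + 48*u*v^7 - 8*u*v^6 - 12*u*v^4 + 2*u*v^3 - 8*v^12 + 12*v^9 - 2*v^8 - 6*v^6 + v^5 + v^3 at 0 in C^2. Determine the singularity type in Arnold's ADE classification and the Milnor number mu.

Type D_{4}, Milnor number mu = 4.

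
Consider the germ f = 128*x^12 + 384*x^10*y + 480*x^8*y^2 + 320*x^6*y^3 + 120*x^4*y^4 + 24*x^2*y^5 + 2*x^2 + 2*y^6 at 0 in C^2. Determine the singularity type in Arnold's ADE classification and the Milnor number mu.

Type A_{5}, Milnor number mu = 5.

The Hessian of f at 0 has rank 1. Corank 1: A-series; mu = 5 gives A_5.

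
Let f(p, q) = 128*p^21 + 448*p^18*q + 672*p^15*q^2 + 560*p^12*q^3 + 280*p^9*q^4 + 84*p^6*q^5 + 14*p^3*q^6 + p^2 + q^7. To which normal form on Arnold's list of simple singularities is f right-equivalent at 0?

A_{6}

The Hessian of f at 0 has rank 1. Corank 1: A-series; mu = 6 gives A_6.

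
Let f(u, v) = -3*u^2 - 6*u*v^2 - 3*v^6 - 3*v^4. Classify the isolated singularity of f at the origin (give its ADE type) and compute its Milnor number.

Type A5, Milnor number mu = 5.

The Hessian of f at 0 is [[-6, 0], [0, 0]] with rank 1, so corank 1. A Groebner basis of the Jacobian ideal J(f) in C{u,v} is {u^3, u^2*v, u + v^2}; counting standard monomials gives mu = 5. Corank 1: A-series; mu = 5 gives A_5.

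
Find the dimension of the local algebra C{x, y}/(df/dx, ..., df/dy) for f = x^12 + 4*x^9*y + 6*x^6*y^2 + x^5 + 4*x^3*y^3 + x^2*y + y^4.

The Hessian of f at 0 has rank 0. Corank 2; j^3 = x^2*y has shape L^2 M (L != M), so D-series; mu = 5 gives D_5.

5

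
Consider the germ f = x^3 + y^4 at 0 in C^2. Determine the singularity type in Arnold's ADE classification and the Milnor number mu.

The Hessian of f at 0 has rank 0. Corank 2; j^3 = x^3 is a perfect cube, so E-series; the 4-jet and mu = 6 give E_6.

Type E_{6}, Milnor number mu = 6.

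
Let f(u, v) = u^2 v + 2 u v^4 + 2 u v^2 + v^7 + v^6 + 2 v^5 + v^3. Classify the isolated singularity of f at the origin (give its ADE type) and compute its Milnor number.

Type D_7, Milnor number mu = 7.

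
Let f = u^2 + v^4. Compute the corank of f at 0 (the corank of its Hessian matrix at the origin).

Hessian at 0 has rank 1.

1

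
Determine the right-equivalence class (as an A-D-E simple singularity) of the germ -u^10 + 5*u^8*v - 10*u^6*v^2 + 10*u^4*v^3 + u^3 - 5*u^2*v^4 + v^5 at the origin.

The Hessian of f at 0 has rank 0. Corank 2; j^3 = u^3 is a perfect cube, so E-series; the 5-jet and mu = 8 give E_8.

E_{8}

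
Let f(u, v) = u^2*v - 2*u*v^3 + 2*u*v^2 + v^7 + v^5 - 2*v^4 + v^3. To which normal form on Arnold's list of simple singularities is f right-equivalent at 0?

D_8

The Hessian of f at 0 has rank 0. Corank 2; j^3 = v*(u + v)^2 has shape L^2 M (L != M), so D-series; mu = 8 gives D_8.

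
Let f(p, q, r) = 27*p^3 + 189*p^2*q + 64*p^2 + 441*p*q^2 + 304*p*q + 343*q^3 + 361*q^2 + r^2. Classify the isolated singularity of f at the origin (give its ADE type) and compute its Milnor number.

The Hessian of f at 0 has rank 2. Corank 1: A-series; mu = 2 gives A_2.

Type A2, Milnor number mu = 2.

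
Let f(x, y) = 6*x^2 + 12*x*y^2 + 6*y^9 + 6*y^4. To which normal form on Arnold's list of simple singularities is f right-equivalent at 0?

The Hessian of f at 0 has rank 1. Corank 1: A-series; mu = 8 gives A_8.

A_8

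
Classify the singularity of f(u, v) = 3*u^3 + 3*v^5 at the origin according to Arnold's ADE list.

The Hessian of f at 0 has rank 0. Corank 2; j^3 = 3*u^3 is a perfect cube, so E-series; the 5-jet and mu = 8 give E_8.

E8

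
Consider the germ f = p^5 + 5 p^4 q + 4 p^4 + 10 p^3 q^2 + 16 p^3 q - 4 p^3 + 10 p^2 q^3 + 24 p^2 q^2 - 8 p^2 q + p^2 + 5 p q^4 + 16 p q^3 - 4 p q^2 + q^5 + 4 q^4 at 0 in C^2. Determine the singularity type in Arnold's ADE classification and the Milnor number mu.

Type A4, Milnor number mu = 4.

The Hessian of f at 0 has rank 1. Corank 1: A-series; mu = 4 gives A_4.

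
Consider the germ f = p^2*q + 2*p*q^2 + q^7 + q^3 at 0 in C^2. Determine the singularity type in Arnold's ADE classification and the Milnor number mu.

Type D8, Milnor number mu = 8.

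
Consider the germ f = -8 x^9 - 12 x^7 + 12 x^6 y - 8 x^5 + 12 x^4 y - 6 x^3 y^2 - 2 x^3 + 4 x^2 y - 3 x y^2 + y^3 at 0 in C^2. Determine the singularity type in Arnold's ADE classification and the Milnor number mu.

The Hessian of f at 0 has rank 0. Corank 2; j^3 = -(x - y)*(2*x^2 - 2*x*y + y^2) splits into three distinct lines over C (the quadratic factor has nonzero discriminant), so D_4.

Type D_4, Milnor number mu = 4.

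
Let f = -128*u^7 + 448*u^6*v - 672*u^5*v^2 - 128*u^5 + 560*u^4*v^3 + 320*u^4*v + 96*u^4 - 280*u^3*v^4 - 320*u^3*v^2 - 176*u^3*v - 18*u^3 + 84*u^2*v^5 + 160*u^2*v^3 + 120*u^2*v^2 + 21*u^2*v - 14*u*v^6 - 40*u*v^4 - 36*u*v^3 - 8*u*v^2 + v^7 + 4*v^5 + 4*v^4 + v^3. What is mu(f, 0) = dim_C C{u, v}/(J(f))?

8

The Hessian of f at 0 has rank 0. Corank 2; j^3 = -(2*u - v)*(3*u - v)^2 has shape L^2 M (L != M), so D-series; mu = 8 gives D_8.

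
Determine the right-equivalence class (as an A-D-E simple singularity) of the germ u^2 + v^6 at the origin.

The Hessian of f at 0 has rank 1. Corank 1: A-series; mu = 5 gives A_5.

A5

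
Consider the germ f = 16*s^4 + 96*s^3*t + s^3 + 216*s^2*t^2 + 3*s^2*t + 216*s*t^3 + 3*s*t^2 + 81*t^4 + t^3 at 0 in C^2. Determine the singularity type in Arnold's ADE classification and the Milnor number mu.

Type E6, Milnor number mu = 6.

The Hessian of f at 0 has rank 0. Corank 2; j^3 = (s + t)^3 is a perfect cube, so E-series; the 4-jet and mu = 6 give E_6.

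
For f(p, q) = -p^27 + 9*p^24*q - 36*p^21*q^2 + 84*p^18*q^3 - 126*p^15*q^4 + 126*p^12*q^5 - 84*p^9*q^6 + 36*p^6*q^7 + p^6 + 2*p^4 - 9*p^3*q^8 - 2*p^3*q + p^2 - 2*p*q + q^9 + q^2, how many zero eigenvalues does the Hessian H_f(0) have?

1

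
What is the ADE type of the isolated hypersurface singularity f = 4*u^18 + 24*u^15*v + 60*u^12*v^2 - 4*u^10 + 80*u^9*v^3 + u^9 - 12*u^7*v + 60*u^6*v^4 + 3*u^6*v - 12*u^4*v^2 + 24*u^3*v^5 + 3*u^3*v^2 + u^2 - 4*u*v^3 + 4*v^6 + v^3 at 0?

A_2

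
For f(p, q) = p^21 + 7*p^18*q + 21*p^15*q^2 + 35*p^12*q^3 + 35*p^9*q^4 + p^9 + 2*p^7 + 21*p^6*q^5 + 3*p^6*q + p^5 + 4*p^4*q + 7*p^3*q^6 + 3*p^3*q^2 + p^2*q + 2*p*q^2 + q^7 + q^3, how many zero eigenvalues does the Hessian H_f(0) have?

Hessian at 0 has rank 0.

2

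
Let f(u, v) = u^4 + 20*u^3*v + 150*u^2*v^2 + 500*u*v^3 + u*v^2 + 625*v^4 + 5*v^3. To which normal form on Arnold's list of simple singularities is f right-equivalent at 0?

D_{5}

The Hessian of f at 0 has rank 0. Corank 2; j^3 = v^2*(u + 5*v) has shape L^2 M (L != M), so D-series; mu = 5 gives D_5.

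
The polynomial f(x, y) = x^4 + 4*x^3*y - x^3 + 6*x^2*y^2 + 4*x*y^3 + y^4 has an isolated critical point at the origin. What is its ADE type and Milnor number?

The Hessian of f at 0 is [[0, 0], [0, 0]] with rank 0, so corank 2. A Groebner basis of the Jacobian ideal J(f) in C{x,y} is {y^4, x*y^2 + y^3/3, x^2}; counting standard monomials gives mu = 6. Corank 2; j^3 = -x^3 is a perfect cube, so E-series; the 4-jet and mu = 6 give E_6.

Type E_{6}, Milnor number mu = 6.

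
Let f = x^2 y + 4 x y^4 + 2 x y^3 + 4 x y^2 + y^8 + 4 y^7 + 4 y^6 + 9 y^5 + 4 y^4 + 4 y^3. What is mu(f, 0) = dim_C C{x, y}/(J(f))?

9

The Hessian of f at 0 is [[0, 0], [0, 0]] with rank 0, so corank 2. A Groebner basis of the Jacobian ideal J(f) in C{x,y} is {x^2*y^2 - 11*x^2*y/6 - 5*x^2/12 - 85*x*y^2/12 - 31*y^3/6 + 5*y^2/3, x^2*y/3 + x^2/6 + x*y^3 + 4*x*y^2/3 - x*y/4 + 5*y^3/12 - 7*y^2/6, x*y/2 + y^4 + y^3/2 + y^2, x^3 + 20*x^2*y/3 - 5*x^2/12 + 85*x*y^2/6 - 13*x*y/8 + 233*y^3/24 - 19*y^2/12}; counting standard monomials gives mu = 9. Corank 2; j^3 = y*(x + 2*y)^2 has shape L^2 M (L != M), so D-series; mu = 9 gives D_9.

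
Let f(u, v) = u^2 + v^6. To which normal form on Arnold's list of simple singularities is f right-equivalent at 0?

The Hessian of f at 0 is [[2, 0], [0, 0]] with rank 1, so corank 1. A Groebner basis of the Jacobian ideal J(f) in C{u,v} is {v^5, u}; counting standard monomials gives mu = 5. Corank 1: A-series; mu = 5 gives A_5.

A5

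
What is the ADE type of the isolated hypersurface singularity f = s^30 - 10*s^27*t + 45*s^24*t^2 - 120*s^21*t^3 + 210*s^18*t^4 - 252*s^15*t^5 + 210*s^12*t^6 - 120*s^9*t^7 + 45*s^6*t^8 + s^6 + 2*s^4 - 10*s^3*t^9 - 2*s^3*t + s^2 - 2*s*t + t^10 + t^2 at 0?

The Hessian of f at 0 is [[2, -2], [-2, 2]] with rank 1, so corank 1. A Groebner basis of the Jacobian ideal J(f) in C{s,t} is {4*s*t^2 + s + t^5 - 3*t^3 - t, -s^2/2 + s*t^3 + 3*s*t/2 - t^4/2 - t^2, s^3 + s - t, s^2*t - s*t^2 + s/3 + t^3/3 - t/3}; counting standard monomials gives mu = 9. Corank 1: A-series; mu = 9 gives A_9.

A_{9}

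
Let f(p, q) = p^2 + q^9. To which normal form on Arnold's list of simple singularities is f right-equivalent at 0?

The Hessian of f at 0 is [[2, 0], [0, 0]] with rank 1, so corank 1. A Groebner basis of the Jacobian ideal J(f) in C{p,q} is {q^8, p}; counting standard monomials gives mu = 8. Corank 1: A-series; mu = 8 gives A_8.

A_{8}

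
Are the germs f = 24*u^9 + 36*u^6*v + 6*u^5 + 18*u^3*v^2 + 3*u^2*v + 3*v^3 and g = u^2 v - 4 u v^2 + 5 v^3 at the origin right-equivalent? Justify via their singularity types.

Yes.

The Hessian of f at 0 is [[0, 0], [0, 0]] with rank 0, so corank 2. A Groebner basis of the Jacobian ideal J(f) in C{u,v} is {v^3, u^2 + 3*v^2, u*v}; counting standard monomials gives mu = 4. Corank 2; j^3 = 3*v*(u^2 + v^2) splits into three distinct lines over C (the quadratic factor has nonzero discriminant), so D_4. The Hessian of g at 0 is [[0, 0], [0, 0]] with rank 0, so corank 2. A Groebner basis of the Jacobian ideal J(g) in C{u,v} is {v^3, u^2 - v^2, u*v - 2*v^2}; counting standard monomials gives mu = 4. Corank 2; j^3 = v*(u^2 - 4*u*v + 5*v^2) splits into three distinct lines over C (the quadratic factor has nonzero discriminant), so D_4. Both have type D_4, hence right-equivalent.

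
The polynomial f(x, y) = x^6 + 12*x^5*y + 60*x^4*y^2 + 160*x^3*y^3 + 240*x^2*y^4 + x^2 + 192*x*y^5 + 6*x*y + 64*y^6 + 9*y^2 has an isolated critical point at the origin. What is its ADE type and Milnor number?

The Hessian of f at 0 is [[2, 6], [6, 18]] with rank 1, so corank 1. A Groebner basis of the Jacobian ideal J(f) in C{x,y} is {y^5, x + 3*y}; counting standard monomials gives mu = 5. Corank 1: A-series; mu = 5 gives A_5.

Type A_5, Milnor number mu = 5.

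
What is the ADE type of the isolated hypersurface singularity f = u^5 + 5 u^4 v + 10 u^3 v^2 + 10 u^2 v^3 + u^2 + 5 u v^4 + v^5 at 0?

A_{4}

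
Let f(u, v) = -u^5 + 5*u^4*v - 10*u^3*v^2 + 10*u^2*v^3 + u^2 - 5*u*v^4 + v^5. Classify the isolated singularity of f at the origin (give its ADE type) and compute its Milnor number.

Type A4, Milnor number mu = 4.

The Hessian of f at 0 is [[2, 0], [0, 0]] with rank 1, so corank 1. A Groebner basis of the Jacobian ideal J(f) in C{u,v} is {v^4, u}; counting standard monomials gives mu = 4. Corank 1: A-series; mu = 4 gives A_4.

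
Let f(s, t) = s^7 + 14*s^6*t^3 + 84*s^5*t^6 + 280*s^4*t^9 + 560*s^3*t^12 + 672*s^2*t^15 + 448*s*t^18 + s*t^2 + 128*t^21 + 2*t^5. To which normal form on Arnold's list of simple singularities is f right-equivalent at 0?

The Hessian of f at 0 is [[0, 0], [0, 0]] with rank 0, so corank 2. A Groebner basis of the Jacobian ideal J(f) in C{s,t} is {s^6 + t^2/7, t^3, s*t}; counting standard monomials gives mu = 8. Corank 2; j^3 = s*t^2 has shape L^2 M (L != M), so D-series; mu = 8 gives D_8.

D_8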